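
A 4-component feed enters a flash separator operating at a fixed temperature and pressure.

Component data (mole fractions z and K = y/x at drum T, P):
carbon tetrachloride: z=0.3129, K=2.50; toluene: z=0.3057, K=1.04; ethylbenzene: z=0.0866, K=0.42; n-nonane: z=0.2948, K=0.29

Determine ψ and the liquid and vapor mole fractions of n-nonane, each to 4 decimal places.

Newton–Raphson from ψ = 0.32:
  ψ = 0.3200: g = -0.00332, g' = -0.6146 → ψ = 0.3146
Converged at ψ = 0.3146.
Compositions from xᵢ = zᵢ/(1+ψ(Kᵢ−1)), yᵢ = Kᵢxᵢ:
  carbon tetrachloride: x = 0.2126, y = 0.5315
  toluene: x = 0.3019, y = 0.3140
  ethylbenzene: x = 0.1059, y = 0.0445
  n-nonane: x = 0.3796, y = 0.1101

ψ = 0.3146, x_n-nonane = 0.3796, y_n-nonane = 0.1101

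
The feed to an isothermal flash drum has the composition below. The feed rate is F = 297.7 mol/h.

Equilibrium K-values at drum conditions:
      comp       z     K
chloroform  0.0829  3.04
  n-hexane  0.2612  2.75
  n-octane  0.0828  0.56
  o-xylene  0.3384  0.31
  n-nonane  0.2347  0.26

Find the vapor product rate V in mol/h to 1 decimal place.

Rachford–Rice: g(ψ) = Σ zᵢ(Kᵢ−1)/(1+ψ(Kᵢ−1)) = 0.
g(0) = ΣzᵢKᵢ − 1 = 0.1826 and g(1) = 1 − Σzᵢ/Kᵢ = -1.2644, so a root lies in (0, 1).
Iterate (Newton) starting at ψ = 0.5:
  ψ = 0.5000: g = -0.35136, g' = -1.0378 → ψ = 0.1614
  ψ = 0.1614: g = -0.01559, g' = -1.0699 → ψ = 0.1469
  ψ = 0.1469: g = 0.00014, g' = -1.0901 → ψ = 0.1470
Converged at ψ = 0.1470.
Then V = ψ·F = 0.1470·297.7 = 43.8 mol/h and L = F − V = 253.9 mol/h.

V = 43.8 mol/h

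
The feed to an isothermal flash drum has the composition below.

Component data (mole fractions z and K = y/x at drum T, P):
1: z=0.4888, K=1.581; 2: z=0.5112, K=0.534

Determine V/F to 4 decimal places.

Material balance + equilibrium reduce to Σ zᵢ(Kᵢ−1)/(1+V/F(Kᵢ−1)) = 0.
Feasibility: ΣzᵢKᵢ = 1.0458, Σzᵢ/Kᵢ = 1.2665 — both > 1, two phases present.
Newton–Raphson from V/F = 0.42:
  V/F = 0.4200: g = -0.06790, g' = -0.2782 → V/F = 0.1759
  V/F = 0.1759: g = -0.00184, g' = -0.2675 → V/F = 0.1691
Converged at V/F = 0.1691.

V/F = 0.1691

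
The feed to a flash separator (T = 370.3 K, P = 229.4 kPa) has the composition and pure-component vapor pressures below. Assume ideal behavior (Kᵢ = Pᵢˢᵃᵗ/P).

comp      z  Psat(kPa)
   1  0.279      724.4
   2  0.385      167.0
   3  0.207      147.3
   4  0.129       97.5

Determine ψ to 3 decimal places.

Raoult's law: Kᵢ = Pᵢˢᵃᵗ/P = Pᵢˢᵃᵗ/229.4.
  K_1 = 724.4/229.4 = 3.15780, K_2 = 167.0/229.4 = 0.72799, K_3 = 147.3/229.4 = 0.64211, K_4 = 97.5/229.4 = 0.42502
Rachford–Rice: g(ψ) = Σ zᵢ(Kᵢ−1)/(1+ψ(Kᵢ−1)) = 0.
Check two-phase: ΣzᵢKᵢ = 1.349 > 1 and Σzᵢ/Kᵢ = 1.243 > 1, so g(0) = 0.349 > 0 and g(1) = -0.243 < 0.
Iterate (Newton) starting at ψ = 0.5:
  ψ = 0.500: g = -0.0260, g' = -0.462 → ψ = 0.444
  ψ = 0.444: g = 0.0008, g' = -0.490 → ψ = 0.445
Converged at ψ = 0.445.

ψ = 0.445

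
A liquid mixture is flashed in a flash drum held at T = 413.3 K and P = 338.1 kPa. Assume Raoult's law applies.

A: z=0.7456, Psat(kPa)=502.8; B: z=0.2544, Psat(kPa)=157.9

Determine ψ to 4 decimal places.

ψ = 0.8767

Raoult's law: Kᵢ = Pᵢˢᵃᵗ/P = Pᵢˢᵃᵗ/338.1.
  K_A = 502.8/338.1 = 1.487134, K_B = 157.9/338.1 = 0.467022
Binary case is linear: z₁(K₁−1)(1+ψ(K₂−1)) + z₂(K₂−1)(1+ψ(K₁−1)) = 0
⇒ ψ = [z₁(K₁−1)+z₂(K₂−1)] / [−(K₁−1)(K₂−1)] = 0.22762/0.25963 = 0.8767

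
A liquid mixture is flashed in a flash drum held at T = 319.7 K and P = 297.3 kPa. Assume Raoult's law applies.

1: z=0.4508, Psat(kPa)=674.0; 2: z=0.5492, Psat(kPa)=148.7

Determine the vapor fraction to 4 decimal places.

ψ = 0.4685

Raoult's law: Kᵢ = Pᵢˢᵃᵗ/P = Pᵢˢᵃᵗ/297.3.
  K_1 = 674.0/297.3 = 2.267070, K_2 = 148.7/297.3 = 0.500168
Binary case is linear: z₁(K₁−1)(1+ψ(K₂−1)) + z₂(K₂−1)(1+ψ(K₁−1)) = 0
⇒ ψ = [z₁(K₁−1)+z₂(K₂−1)] / [−(K₁−1)(K₂−1)] = 0.29669/0.63332 = 0.4685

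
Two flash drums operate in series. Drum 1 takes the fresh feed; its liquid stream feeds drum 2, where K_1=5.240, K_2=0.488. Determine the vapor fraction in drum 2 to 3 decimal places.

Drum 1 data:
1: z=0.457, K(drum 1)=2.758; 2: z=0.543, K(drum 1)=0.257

Drum 1:
Newton–Raphson from ψ₁ = 0.5:
  ψ₁ = 0.500: g = -0.2144, g' = -1.159 → ψ₁ = 0.315
  ψ₁ = 0.315: g = -0.0097, g' = -1.096 → ψ₁ = 0.306
Converged at ψ₁ = 0.306.
Drum-1 compositions:
  1: x = 0.297, y = 0.819
  2: x = 0.703, y = 0.181
Drum-2 feed = drum-1 liquid: z₂ = (0.2971, 0.7029).
Drum 2:
Rachford–Rice: g(ψ₂) = Σ zᵢ(Kᵢ−1)/(1+ψ₂(Kᵢ−1)) = 0.
Feasibility: ΣzᵢKᵢ = 1.900, Σzᵢ/Kᵢ = 1.497 — both > 1, two phases present.
Binary case is linear: z₁(K₁−1)(1+ψ₂(K₂−1)) + z₂(K₂−1)(1+ψ₂(K₁−1)) = 0
⇒ ψ₂ = [z₁(K₁−1)+z₂(K₂−1)] / [−(K₁−1)(K₂−1)] = 0.8997/2.1709 = 0.414
  1: x = 0.108, y = 0.565
  2: x = 0.892, y = 0.435

V/F (drum 2) = 0.414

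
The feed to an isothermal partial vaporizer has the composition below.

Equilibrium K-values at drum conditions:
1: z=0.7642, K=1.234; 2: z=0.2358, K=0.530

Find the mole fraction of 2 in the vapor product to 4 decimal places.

y_2 = 0.1762

Let β = V/F and solve Σ zᵢ(Kᵢ−1)/(1+β(Kᵢ−1)) = 0.
Feasibility: ΣzᵢKᵢ = 1.0680, Σzᵢ/Kᵢ = 1.0642 — both > 1, two phases present.
Binary case is linear: z₁(K₁−1)(1+β(K₂−1)) + z₂(K₂−1)(1+β(K₁−1)) = 0
⇒ β = [z₁(K₁−1)+z₂(K₂−1)] / [−(K₁−1)(K₂−1)] = 0.06800/0.10998 = 0.6183
Compositions from xᵢ = zᵢ/(1+β(Kᵢ−1)), yᵢ = Kᵢxᵢ:
  1: x = 0.6676, y = 0.8238
  2: x = 0.3324, y = 0.1762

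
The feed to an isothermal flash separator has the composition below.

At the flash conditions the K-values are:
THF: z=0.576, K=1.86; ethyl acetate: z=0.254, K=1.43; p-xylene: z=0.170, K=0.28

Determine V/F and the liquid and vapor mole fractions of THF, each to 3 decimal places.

Material balance + equilibrium reduce to Σ zᵢ(Kᵢ−1)/(1+V/F(Kᵢ−1)) = 0.
Check two-phase: ΣzᵢKᵢ = 1.482 > 1 and Σzᵢ/Kᵢ = 1.094 > 1, so g(0) = 0.482 > 0 and g(1) = -0.094 < 0.
Newton iteration, V/F⁰ = 0.39:
  V/F = 0.390: g = 0.2943, g' = -0.444 → V/F = 1.000
  V/F = 1.000: g = -0.0944, g' = -1.270 → V/F = 0.926
  V/F = 0.926: g = -0.0130, g' = -0.948 → V/F = 0.912
Converged at V/F = 0.912.
Compositions from xᵢ = zᵢ/(1+V/F(Kᵢ−1)), yᵢ = Kᵢxᵢ:
  THF: x = 0.323, y = 0.601
  ethyl acetate: x = 0.182, y = 0.261
  p-xylene: x = 0.495, y = 0.138

V/F = 0.912, x_THF = 0.323, y_THF = 0.601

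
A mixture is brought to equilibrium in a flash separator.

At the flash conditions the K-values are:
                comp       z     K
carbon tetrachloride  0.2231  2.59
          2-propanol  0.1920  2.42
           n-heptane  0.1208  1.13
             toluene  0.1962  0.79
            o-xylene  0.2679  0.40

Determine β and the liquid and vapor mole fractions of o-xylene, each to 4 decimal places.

Let β = V/F and solve Σ zᵢ(Kᵢ−1)/(1+β(Kᵢ−1)) = 0.
Check two-phase: ΣzᵢKᵢ = 1.4411 > 1 and Σzᵢ/Kᵢ = 1.1905 > 1, so g(0) = 0.4411 > 0 and g(1) = -0.1905 < 0.
Iterate (Newton) starting at β = 0.5:
  β = 0.5000: g = 0.09614, g' = -0.5169 → β = 0.6860
  β = 0.6860: g = 0.00087, g' = -0.5205 → β = 0.6877
Converged at β = 0.6877.
Compositions from xᵢ = zᵢ/(1+β(Kᵢ−1)), yᵢ = Kᵢxᵢ:
  carbon tetrachloride: x = 0.1066, y = 0.2760
  2-propanol: x = 0.0971, y = 0.2351
  n-heptane: x = 0.1109, y = 0.1253
  toluene: x = 0.2293, y = 0.1812
  o-xylene: x = 0.4561, y = 0.1824

β = 0.6877, x_o-xylene = 0.4561, y_o-xylene = 0.1824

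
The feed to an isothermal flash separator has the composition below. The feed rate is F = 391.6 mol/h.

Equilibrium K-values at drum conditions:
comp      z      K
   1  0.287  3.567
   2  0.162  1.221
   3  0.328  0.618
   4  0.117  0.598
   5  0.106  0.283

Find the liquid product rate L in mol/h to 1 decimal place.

Material balance + equilibrium reduce to Σ zᵢ(Kᵢ−1)/(1+V/F(Kᵢ−1)) = 0.
Feasibility: ΣzᵢKᵢ = 1.524, Σzᵢ/Kᵢ = 1.314 — both > 1, two phases present.
Newton iteration, V/F⁰ = 0.5:
  V/F = 0.500: g = 0.0227, g' = -0.604 → V/F = 0.537
  V/F = 0.537: g = 0.0003, g' = -0.591 → V/F = 0.538
Converged at V/F = 0.538.
Then V = V/F·F = 0.5379·391.6 = 210.7 mol/h and L = F − V = 180.9 mol/h.

L = 180.9 mol/h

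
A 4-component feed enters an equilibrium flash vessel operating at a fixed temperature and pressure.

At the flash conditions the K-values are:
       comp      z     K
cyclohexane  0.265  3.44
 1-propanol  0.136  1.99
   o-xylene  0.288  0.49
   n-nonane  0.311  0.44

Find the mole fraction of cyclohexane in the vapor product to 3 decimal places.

Let β = V/F and solve Σ zᵢ(Kᵢ−1)/(1+β(Kᵢ−1)) = 0.
Check two-phase: ΣzᵢKᵢ = 1.460 > 1 and Σzᵢ/Kᵢ = 1.440 > 1, so g(0) = 0.460 > 0 and g(1) = -0.440 < 0.
Iterate (Newton) starting at β = 0.5:
  β = 0.500: g = -0.0577, g' = -0.703 → β = 0.418
  β = 0.418: g = 0.0014, g' = -0.741 → β = 0.420
Converged at β = 0.420.
Compositions from xᵢ = zᵢ/(1+β(Kᵢ−1)), yᵢ = Kᵢxᵢ:
  cyclohexane: x = 0.131, y = 0.450
  1-propanol: x = 0.096, y = 0.191
  o-xylene: x = 0.366, y = 0.180
  n-nonane: x = 0.407, y = 0.179

y_cyclohexane = 0.450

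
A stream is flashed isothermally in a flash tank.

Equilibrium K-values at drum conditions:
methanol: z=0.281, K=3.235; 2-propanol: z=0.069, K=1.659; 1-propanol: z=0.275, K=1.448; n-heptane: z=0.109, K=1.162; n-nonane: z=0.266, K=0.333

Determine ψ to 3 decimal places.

ψ = 0.775

Newton–Raphson from ψ = 0.5:
  ψ = 0.500: g = 0.1816, g' = -0.636 → ψ = 0.786
  ψ = 0.786: g = -0.0081, g' = -0.753 → ψ = 0.775
Converged at ψ = 0.775.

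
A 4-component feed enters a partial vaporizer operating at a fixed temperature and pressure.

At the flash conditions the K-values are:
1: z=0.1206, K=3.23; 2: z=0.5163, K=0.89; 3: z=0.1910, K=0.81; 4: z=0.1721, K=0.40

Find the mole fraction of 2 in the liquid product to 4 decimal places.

Iterate (Newton) starting at β = 0.5:
  β = 0.5000: g = -0.12055, g' = -0.2759 → β = 0.0631
  β = 0.0631: g = 0.03452, g' = -0.5412 → β = 0.1269
  β = 0.1269: g = 0.00307, g' = -0.4506 → β = 0.1337
  β = 0.1337: g = 0.00003, g' = -0.4428 → β = 0.1338
Converged at β = 0.1338.
Compositions from xᵢ = zᵢ/(1+β(Kᵢ−1)), yᵢ = Kᵢxᵢ:
  1: x = 0.0929, y = 0.3000
  2: x = 0.5240, y = 0.4664
  3: x = 0.1960, y = 0.1587
  4: x = 0.1871, y = 0.0748

x_2 = 0.5240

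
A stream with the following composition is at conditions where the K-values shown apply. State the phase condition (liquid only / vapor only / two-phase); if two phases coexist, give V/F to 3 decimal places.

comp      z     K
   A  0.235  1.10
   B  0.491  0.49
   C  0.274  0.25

liquid only

ΣzᵢKᵢ = 0.568; Σzᵢ/Kᵢ = 2.312.
Since ΣzᵢKᵢ < 1 the mixture is below its bubble point — single liquid phase.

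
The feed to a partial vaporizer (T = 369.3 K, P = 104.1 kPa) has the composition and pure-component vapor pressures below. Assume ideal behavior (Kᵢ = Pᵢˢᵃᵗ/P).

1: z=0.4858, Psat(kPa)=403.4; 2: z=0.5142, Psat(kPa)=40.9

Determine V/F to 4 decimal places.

Raoult's law: Kᵢ = Pᵢˢᵃᵗ/P = Pᵢˢᵃᵗ/104.1.
  K_1 = 403.4/104.1 = 3.875120, K_2 = 40.9/104.1 = 0.392891
Newton iteration, V/F⁰ = 0.37:
  V/F = 0.3700: g = 0.27416, g' = -1.2581 → V/F = 0.5879
  V/F = 0.5879: g = 0.03372, g' = -1.0131 → V/F = 0.6212
  V/F = 0.6212: g = 0.00014, g' = -1.0059 → V/F = 0.6213
Converged at V/F = 0.6213.

V/F = 0.6213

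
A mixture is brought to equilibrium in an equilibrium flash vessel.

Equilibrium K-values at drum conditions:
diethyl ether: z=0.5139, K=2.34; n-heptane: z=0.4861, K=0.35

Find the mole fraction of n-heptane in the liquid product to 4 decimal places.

x_n-heptane = 0.6734

Let β = V/F and solve Σ zᵢ(Kᵢ−1)/(1+β(Kᵢ−1)) = 0.
Check two-phase: ΣzᵢKᵢ = 1.3727 > 1 and Σzᵢ/Kᵢ = 1.6085 > 1, so g(0) = 0.3727 > 0 and g(1) = -0.6085 < 0.
Binary case is linear: z₁(K₁−1)(1+β(K₂−1)) + z₂(K₂−1)(1+β(K₁−1)) = 0
⇒ β = [z₁(K₁−1)+z₂(K₂−1)] / [−(K₁−1)(K₂−1)] = 0.37266/0.87100 = 0.4279
Compositions from xᵢ = zᵢ/(1+β(Kᵢ−1)), yᵢ = Kᵢxᵢ:
  diethyl ether: x = 0.3266, y = 0.7643
  n-heptane: x = 0.6734, y = 0.2357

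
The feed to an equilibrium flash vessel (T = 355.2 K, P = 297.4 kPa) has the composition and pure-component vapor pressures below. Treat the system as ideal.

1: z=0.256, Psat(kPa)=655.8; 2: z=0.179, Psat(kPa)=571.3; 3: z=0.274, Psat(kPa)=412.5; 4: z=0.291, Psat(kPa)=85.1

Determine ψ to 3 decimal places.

ψ = 0.612

Raoult's law: Kᵢ = Pᵢˢᵃᵗ/P = Pᵢˢᵃᵗ/297.4.
  K_1 = 655.8/297.4 = 2.20511, K_2 = 571.3/297.4 = 1.92098, K_3 = 412.5/297.4 = 1.38702, K_4 = 85.1/297.4 = 0.28615
Material balance + equilibrium reduce to Σ zᵢ(Kᵢ−1)/(1+ψ(Kᵢ−1)) = 0.
Feasibility: ΣzᵢKᵢ = 1.372, Σzᵢ/Kᵢ = 1.424 — both > 1, two phases present.
Newton–Raphson from ψ = 0.38:
  ψ = 0.380: g = 0.1411, g' = -0.569 → ψ = 0.628
  ψ = 0.628: g = -0.0113, g' = -0.695 → ψ = 0.612
Converged at ψ = 0.612.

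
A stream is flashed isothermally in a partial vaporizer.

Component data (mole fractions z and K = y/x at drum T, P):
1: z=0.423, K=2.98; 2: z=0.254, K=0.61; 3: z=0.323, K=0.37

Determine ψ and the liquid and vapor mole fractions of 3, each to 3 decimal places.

Material balance + equilibrium reduce to Σ zᵢ(Kᵢ−1)/(1+ψ(Kᵢ−1)) = 0.
g(0) = ΣzᵢKᵢ − 1 = 0.535 and g(1) = 1 − Σzᵢ/Kᵢ = -0.431, so a root lies in (0, 1).
Iterate (Newton) starting at ψ = 0.33:
  ψ = 0.330: g = 0.1360, g' = -0.862 → ψ = 0.488
  ψ = 0.488: g = 0.0100, g' = -0.755 → ψ = 0.501
Converged at ψ = 0.501.
Compositions from xᵢ = zᵢ/(1+ψ(Kᵢ−1)), yᵢ = Kᵢxᵢ:
  1: x = 0.212, y = 0.633
  2: x = 0.316, y = 0.193
  3: x = 0.472, y = 0.175

ψ = 0.501, x_3 = 0.472, y_3 = 0.175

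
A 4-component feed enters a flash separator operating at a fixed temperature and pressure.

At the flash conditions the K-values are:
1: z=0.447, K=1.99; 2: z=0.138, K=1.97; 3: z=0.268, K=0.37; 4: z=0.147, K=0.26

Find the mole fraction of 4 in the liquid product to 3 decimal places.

x_4 = 0.221

Newton–Raphson from ψ = 0.5:
  ψ = 0.500: g = -0.0330, g' = -0.684 → ψ = 0.452
  ψ = 0.452: g = -0.0006, g' = -0.661 → ψ = 0.451
Converged at ψ = 0.451.
Compositions from xᵢ = zᵢ/(1+ψ(Kᵢ−1)), yᵢ = Kᵢxᵢ:
  1: x = 0.309, y = 0.615
  2: x = 0.096, y = 0.189
  3: x = 0.374, y = 0.139
  4: x = 0.221, y = 0.057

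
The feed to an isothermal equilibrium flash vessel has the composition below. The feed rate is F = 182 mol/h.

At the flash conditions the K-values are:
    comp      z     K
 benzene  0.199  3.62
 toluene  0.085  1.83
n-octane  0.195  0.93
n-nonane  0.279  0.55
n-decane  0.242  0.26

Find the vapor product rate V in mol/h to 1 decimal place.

Rachford–Rice: g(β) = Σ zᵢ(Kᵢ−1)/(1+β(Kᵢ−1)) = 0.
Feasibility: ΣzᵢKᵢ = 1.274, Σzᵢ/Kᵢ = 1.749 — both > 1, two phases present.
Newton iteration, β⁰ = 0.47:
  β = 0.470: g = -0.1635, g' = -0.708 → β = 0.239
  β = 0.239: g = 0.0073, g' = -0.825 → β = 0.248
Converged at β = 0.248.
Then V = β·F = 0.2480·182 = 45.1 mol/h and L = F − V = 136.9 mol/h.

V = 45.1 mol/h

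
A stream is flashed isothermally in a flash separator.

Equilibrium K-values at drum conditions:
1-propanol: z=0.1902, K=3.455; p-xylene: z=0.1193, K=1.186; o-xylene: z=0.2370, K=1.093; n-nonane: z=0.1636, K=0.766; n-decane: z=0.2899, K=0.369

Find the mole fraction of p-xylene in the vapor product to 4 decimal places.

y_p-xylene = 0.1321

Iterate (Newton) starting at ψ = 0.5:
  ψ = 0.5000: g = -0.05961, g' = -0.4942 → ψ = 0.3794
  ψ = 0.3794: g = 0.00127, g' = -0.5231 → ψ = 0.3818
Converged at ψ = 0.3818.
Compositions from xᵢ = zᵢ/(1+ψ(Kᵢ−1)), yᵢ = Kᵢxᵢ:
  1-propanol: x = 0.0982, y = 0.3392
  p-xylene: x = 0.1114, y = 0.1321
  o-xylene: x = 0.2289, y = 0.2502
  n-nonane: x = 0.1797, y = 0.1376
  n-decane: x = 0.3819, y = 0.1409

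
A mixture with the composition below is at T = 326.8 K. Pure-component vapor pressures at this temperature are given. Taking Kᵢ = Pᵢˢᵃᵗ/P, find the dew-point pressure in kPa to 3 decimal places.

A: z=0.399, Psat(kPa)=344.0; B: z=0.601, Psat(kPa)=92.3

At the dew point ψ → 1, so Σzᵢ/Kᵢ = 1 with Kᵢ = Pᵢˢᵃᵗ/P ⇒ 1/P = Σzᵢ/Pᵢˢᵃᵗ.
1/P = 0.399/344.0 + 0.601/92.3 = 0.007671 ⇒ P = 130.357 kPa

Pdew = 130.357 kPa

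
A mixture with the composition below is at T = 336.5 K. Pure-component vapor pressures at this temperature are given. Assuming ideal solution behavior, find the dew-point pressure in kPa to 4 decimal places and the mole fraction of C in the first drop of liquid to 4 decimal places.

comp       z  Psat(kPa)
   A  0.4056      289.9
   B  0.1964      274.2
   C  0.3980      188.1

Pdew = 236.3360 kPa, x_C = 0.5001

At the dew point ψ → 1, so Σzᵢ/Kᵢ = 1 with Kᵢ = Pᵢˢᵃᵗ/P ⇒ 1/P = Σzᵢ/Pᵢˢᵃᵗ.
1/P = 0.4056/289.9 + 0.1964/274.2 + 0.3980/188.1 = 0.0042313 ⇒ P = 236.3360 kPa
xᵢ = zᵢP/Pᵢˢᵃᵗ ⇒ x_C = 0.3980·236.3360/188.1 = 0.5001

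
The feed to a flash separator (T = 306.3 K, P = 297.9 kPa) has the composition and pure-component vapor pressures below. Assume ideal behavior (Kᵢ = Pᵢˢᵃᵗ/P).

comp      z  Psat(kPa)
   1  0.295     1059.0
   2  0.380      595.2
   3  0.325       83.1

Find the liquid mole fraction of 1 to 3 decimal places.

Raoult's law: Kᵢ = Pᵢˢᵃᵗ/P = Pᵢˢᵃᵗ/297.9.
  K_1 = 1059.0/297.9 = 3.55488, K_2 = 595.2/297.9 = 1.99799, K_3 = 83.1/297.9 = 0.27895
Material balance + equilibrium reduce to Σ zᵢ(Kᵢ−1)/(1+V/F(Kᵢ−1)) = 0.
g(0) = ΣzᵢKᵢ − 1 = 0.899 and g(1) = 1 − Σzᵢ/Kᵢ = -0.438, so a root lies in (0, 1).
Newton–Raphson from V/F = 0.59:
  V/F = 0.590: g = 0.1314, g' = -0.968 → V/F = 0.726
  V/F = 0.726: g = -0.0076, g' = -1.107 → V/F = 0.719
Converged at V/F = 0.719.
Compositions from xᵢ = zᵢ/(1+V/F(Kᵢ−1)), yᵢ = Kᵢxᵢ:
  1: x = 0.104, y = 0.370
  2: x = 0.221, y = 0.442
  3: x = 0.675, y = 0.188

x_1 = 0.104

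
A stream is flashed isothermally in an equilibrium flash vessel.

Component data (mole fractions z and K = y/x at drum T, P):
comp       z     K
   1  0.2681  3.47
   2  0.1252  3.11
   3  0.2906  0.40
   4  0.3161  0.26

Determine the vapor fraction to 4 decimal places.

Rachford–Rice: g(ψ) = Σ zᵢ(Kᵢ−1)/(1+ψ(Kᵢ−1)) = 0.
Feasibility: ΣzᵢKᵢ = 1.5181, Σzᵢ/Kᵢ = 2.0598 — both > 1, two phases present.
Newton iteration, ψ⁰ = 0.51:
  ψ = 0.5100: g = -0.20665, g' = -1.1134 → ψ = 0.3244
  ψ = 0.3244: g = 0.00016, g' = -1.1616 → ψ = 0.3245
Converged at ψ = 0.3245.

ψ = 0.3245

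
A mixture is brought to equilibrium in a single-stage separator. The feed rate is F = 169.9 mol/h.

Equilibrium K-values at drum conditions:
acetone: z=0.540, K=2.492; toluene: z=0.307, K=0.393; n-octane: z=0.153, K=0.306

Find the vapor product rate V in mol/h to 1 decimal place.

Rachford–Rice: g(ψ) = Σ zᵢ(Kᵢ−1)/(1+ψ(Kᵢ−1)) = 0.
g(0) = ΣzᵢKᵢ − 1 = 0.513 and g(1) = 1 − Σzᵢ/Kᵢ = -0.498, so a root lies in (0, 1).
Newton iteration, ψ⁰ = 0.41:
  ψ = 0.410: g = 0.1034, g' = -0.807 → ψ = 0.538
  ψ = 0.538: g = 0.0007, g' = -0.807 → ψ = 0.539
Converged at ψ = 0.539.
Then V = ψ·F = 0.5389·169.9 = 91.6 mol/h and L = F − V = 78.3 mol/h.

V = 91.6 mol/h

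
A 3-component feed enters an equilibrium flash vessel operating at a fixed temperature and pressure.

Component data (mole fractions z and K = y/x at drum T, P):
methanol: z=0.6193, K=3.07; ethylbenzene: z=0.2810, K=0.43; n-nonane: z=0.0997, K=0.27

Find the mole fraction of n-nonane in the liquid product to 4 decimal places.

x_n-nonane = 0.2454

Material balance + equilibrium reduce to Σ zᵢ(Kᵢ−1)/(1+ψ(Kᵢ−1)) = 0.
Feasibility: ΣzᵢKᵢ = 2.0490, Σzᵢ/Kᵢ = 1.2245 — both > 1, two phases present.
Iterate (Newton) starting at ψ = 0.5:
  ψ = 0.5000: g = 0.29132, g' = -0.9511 → ψ = 0.8063
  ψ = 0.8063: g = 0.00702, g' = -0.9990 → ψ = 0.8133
Converged at ψ = 0.8133.
Compositions from xᵢ = zᵢ/(1+ψ(Kᵢ−1)), yᵢ = Kᵢxᵢ:
  methanol: x = 0.2308, y = 0.7085
  ethylbenzene: x = 0.5238, y = 0.2252
  n-nonane: x = 0.2454, y = 0.0663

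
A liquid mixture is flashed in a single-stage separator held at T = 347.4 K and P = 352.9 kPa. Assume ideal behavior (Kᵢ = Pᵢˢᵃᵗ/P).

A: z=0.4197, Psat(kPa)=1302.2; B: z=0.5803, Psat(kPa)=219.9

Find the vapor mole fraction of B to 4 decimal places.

y_B = 0.5465

Raoult's law: Kᵢ = Pᵢˢᵃᵗ/P = Pᵢˢᵃᵗ/352.9.
  K_A = 1302.2/352.9 = 3.689997, K_B = 219.9/352.9 = 0.623123
Rachford–Rice: g(V/F) = Σ zᵢ(Kᵢ−1)/(1+V/F(Kᵢ−1)) = 0.
Check two-phase: ΣzᵢKᵢ = 1.9103 > 1 and Σzᵢ/Kᵢ = 1.0450 > 1, so g(0) = 0.9103 > 0 and g(1) = -0.0450 < 0.
Binary case is linear: z₁(K₁−1)(1+V/F(K₂−1)) + z₂(K₂−1)(1+V/F(K₁−1)) = 0
⇒ V/F = [z₁(K₁−1)+z₂(K₂−1)] / [−(K₁−1)(K₂−1)] = 0.91029/1.01380 = 0.8979
Compositions from xᵢ = zᵢ/(1+V/F(Kᵢ−1)), yᵢ = Kᵢxᵢ:
  A: x = 0.1229, y = 0.4535
  B: x = 0.8771, y = 0.5465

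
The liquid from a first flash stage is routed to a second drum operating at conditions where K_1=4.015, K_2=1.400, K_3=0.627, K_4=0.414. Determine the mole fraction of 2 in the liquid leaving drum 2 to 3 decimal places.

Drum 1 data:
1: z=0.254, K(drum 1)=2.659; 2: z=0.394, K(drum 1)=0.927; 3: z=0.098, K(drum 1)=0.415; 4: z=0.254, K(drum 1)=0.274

Drum 1:
Let ψ₁ = V/F and solve Σ zᵢ(Kᵢ−1)/(1+ψ₁(Kᵢ−1)) = 0.
Check two-phase: ΣzᵢKᵢ = 1.151 > 1 and Σzᵢ/Kᵢ = 1.684 > 1, so g(0) = 0.151 > 0 and g(1) = -0.684 < 0.
Newton–Raphson from ψ₁ = 0.5:
  ψ₁ = 0.500: g = -0.1700, g' = -0.608 → ψ₁ = 0.220
  ψ₁ = 0.220: g = -0.0060, g' = -0.611 → ψ₁ = 0.211
Converged at ψ₁ = 0.211.
Drum-1 compositions:
  1: x = 0.188, y = 0.501
  2: x = 0.400, y = 0.371
  3: x = 0.112, y = 0.046
  4: x = 0.300, y = 0.082
Drum-2 feed = drum-1 liquid: z₂ = (0.1882, 0.4002, 0.1118, 0.2998).
Drum 2:
Rachford–Rice: g(ψ₂) = Σ zᵢ(Kᵢ−1)/(1+ψ₂(Kᵢ−1)) = 0.
g(0) = ΣzᵢKᵢ − 1 = 0.510 and g(1) = 1 − Σzᵢ/Kᵢ = -0.235, so a root lies in (0, 1).
Newton–Raphson from ψ₂ = 0.42:
  ψ₂ = 0.420: g = 0.1050, g' = -0.583 → ψ₂ = 0.600
  ψ₂ = 0.600: g = 0.0064, g' = -0.529 → ψ₂ = 0.612
Converged at ψ₂ = 0.612.
  1: x = 0.066, y = 0.266
  2: x = 0.321, y = 0.450
  3: x = 0.145, y = 0.091
  4: x = 0.468, y = 0.194

x_2 (drum 2) = 0.321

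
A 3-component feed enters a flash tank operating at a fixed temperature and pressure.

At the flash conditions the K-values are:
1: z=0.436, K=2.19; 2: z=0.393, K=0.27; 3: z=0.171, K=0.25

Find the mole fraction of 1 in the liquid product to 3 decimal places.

x_1 = 0.382

Rachford–Rice: g(β) = Σ zᵢ(Kᵢ−1)/(1+β(Kᵢ−1)) = 0.
Check two-phase: ΣzᵢKᵢ = 1.104 > 1 and Σzᵢ/Kᵢ = 2.339 > 1, so g(0) = 0.104 > 0 and g(1) = -1.339 < 0.
Iterate (Newton) starting at β = 0.49:
  β = 0.490: g = -0.3217, g' = -0.994 → β = 0.167
  β = 0.167: g = -0.0401, g' = -0.827 → β = 0.118
Converged at β = 0.118.
Compositions from xᵢ = zᵢ/(1+β(Kᵢ−1)), yᵢ = Kᵢxᵢ:
  1: x = 0.382, y = 0.837
  2: x = 0.430, y = 0.116
  3: x = 0.188, y = 0.047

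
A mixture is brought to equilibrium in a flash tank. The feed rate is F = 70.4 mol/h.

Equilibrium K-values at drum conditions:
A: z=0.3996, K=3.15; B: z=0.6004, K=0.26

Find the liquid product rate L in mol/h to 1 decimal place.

L = 52.0 mol/h

Material balance + equilibrium reduce to Σ zᵢ(Kᵢ−1)/(1+β(Kᵢ−1)) = 0.
Check two-phase: ΣzᵢKᵢ = 1.4148 > 1 and Σzᵢ/Kᵢ = 2.4361 > 1, so g(0) = 0.4148 > 0 and g(1) = -1.4361 < 0.
Newton iteration, β⁰ = 0.7:
  β = 0.7000: g = -0.57881, g' = -1.7095 → β = 0.3614
  β = 0.3614: g = -0.12305, g' = -1.1976 → β = 0.2587
  β = 0.2587: g = 0.00261, g' = -1.2656 → β = 0.2607
Converged at β = 0.2607.
Then V = β·F = 0.2607·70.4 = 18.4 mol/h and L = F − V = 52.0 mol/h.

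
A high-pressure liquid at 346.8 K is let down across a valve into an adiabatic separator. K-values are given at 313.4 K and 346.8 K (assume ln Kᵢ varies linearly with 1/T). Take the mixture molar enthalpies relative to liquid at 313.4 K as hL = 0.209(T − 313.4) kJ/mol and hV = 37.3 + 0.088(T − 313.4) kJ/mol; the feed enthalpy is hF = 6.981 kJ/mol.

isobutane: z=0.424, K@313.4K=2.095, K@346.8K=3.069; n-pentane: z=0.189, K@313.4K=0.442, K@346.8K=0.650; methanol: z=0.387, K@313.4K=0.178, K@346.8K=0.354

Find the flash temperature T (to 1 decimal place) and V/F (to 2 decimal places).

T = 320.3 K, V/F = 0.15

Adiabatic flash: solve Rachford–Rice at each trial T, then check hF = ψ·hV(T) + (1−ψ)·hL(T).
  T = 313.4 K: K = (2.095, 0.442, 0.178), RR gives ψ = 0.050, H_out = 1.862 kJ/mol
  T = 346.8 K: K = (3.069, 0.650, 0.354), RR gives ψ = 0.478, H_out = 22.875 kJ/mol
  T = 330.1 K: K = (2.560, 0.541, 0.255), RR gives ψ = 0.277, H_out = 13.246 kJ/mol
  T = 321.8 K: K = (2.323, 0.491, 0.214), RR gives ψ = 0.172, H_out = 8.000 kJ/mol
  T = 317.6 K: K = (2.208, 0.466, 0.196), RR gives ψ = 0.114, H_out = 5.069 kJ/mol
  T = 319.7 K: K = (2.265, 0.478, 0.205), RR gives ψ = 0.144, H_out = 6.564 kJ/mol
Linear interpolation between T = 319.7 (H_out = 6.564) and T = 321.8 (H_out = 8.000) on hF = 6.981 gives T ≈ 320.3 K, at which ψ = 0.15.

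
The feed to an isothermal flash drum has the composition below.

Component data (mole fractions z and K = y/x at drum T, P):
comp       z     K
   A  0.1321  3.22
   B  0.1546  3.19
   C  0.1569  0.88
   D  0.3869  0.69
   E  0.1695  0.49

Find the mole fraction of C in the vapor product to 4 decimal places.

Material balance + equilibrium reduce to Σ zᵢ(Kᵢ−1)/(1+β(Kᵢ−1)) = 0.
Feasibility: ΣzᵢKᵢ = 1.4066, Σzᵢ/Kᵢ = 1.1744 — both > 1, two phases present.
Newton iteration, β⁰ = 0.5:
  β = 0.5000: g = 0.02259, g' = -0.4492 → β = 0.5503
  β = 0.5503: g = 0.00060, g' = -0.4262 → β = 0.5517
Converged at β = 0.5517.
Compositions from xᵢ = zᵢ/(1+β(Kᵢ−1)), yᵢ = Kᵢxᵢ:
  A: x = 0.0594, y = 0.1912
  B: x = 0.0700, y = 0.2233
  C: x = 0.1680, y = 0.1479
  D: x = 0.4667, y = 0.3220
  E: x = 0.2359, y = 0.1156

y_C = 0.1479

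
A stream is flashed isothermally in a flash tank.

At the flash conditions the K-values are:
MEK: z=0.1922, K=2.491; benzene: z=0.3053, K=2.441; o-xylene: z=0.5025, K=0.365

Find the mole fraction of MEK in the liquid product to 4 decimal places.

x_MEK = 0.1161

Newton–Raphson from ψ = 0.5:
  ψ = 0.5000: g = -0.04765, g' = -0.7894 → ψ = 0.4396
  ψ = 0.4396: g = -0.00025, g' = -0.7834 → ψ = 0.4393
Converged at ψ = 0.4393.
Compositions from xᵢ = zᵢ/(1+ψ(Kᵢ−1)), yᵢ = Kᵢxᵢ:
  MEK: x = 0.1161, y = 0.2893
  benzene: x = 0.1869, y = 0.4563
  o-xylene: x = 0.6969, y = 0.2544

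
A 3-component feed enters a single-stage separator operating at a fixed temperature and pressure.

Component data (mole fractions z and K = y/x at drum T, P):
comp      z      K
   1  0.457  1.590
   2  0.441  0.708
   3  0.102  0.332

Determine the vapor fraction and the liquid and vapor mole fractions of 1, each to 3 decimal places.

ψ = 0.312, x_1 = 0.386, y_1 = 0.614

Material balance + equilibrium reduce to Σ zᵢ(Kᵢ−1)/(1+ψ(Kᵢ−1)) = 0.
g(0) = ΣzᵢKᵢ − 1 = 0.073 and g(1) = 1 − Σzᵢ/Kᵢ = -0.218, so a root lies in (0, 1).
Iterate (Newton) starting at ψ = 0.5:
  ψ = 0.500: g = -0.0449, g' = -0.249 → ψ = 0.320
  ψ = 0.320: g = -0.0018, g' = -0.232 → ψ = 0.312
Converged at ψ = 0.312.
Compositions from xᵢ = zᵢ/(1+ψ(Kᵢ−1)), yᵢ = Kᵢxᵢ:
  1: x = 0.386, y = 0.614
  2: x = 0.485, y = 0.344
  3: x = 0.129, y = 0.043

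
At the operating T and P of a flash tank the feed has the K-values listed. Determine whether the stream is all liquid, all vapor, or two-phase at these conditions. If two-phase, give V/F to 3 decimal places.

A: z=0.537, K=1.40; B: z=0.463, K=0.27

all liquid

ΣzᵢKᵢ = 0.877; Σzᵢ/Kᵢ = 2.098.
Since ΣzᵢKᵢ < 1 the mixture is below its bubble point — single liquid phase.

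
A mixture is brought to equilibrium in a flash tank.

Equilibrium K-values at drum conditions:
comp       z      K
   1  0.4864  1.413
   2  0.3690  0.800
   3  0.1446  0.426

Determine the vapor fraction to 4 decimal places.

ψ = 0.2997

Material balance + equilibrium reduce to Σ zᵢ(Kᵢ−1)/(1+ψ(Kᵢ−1)) = 0.
g(0) = ΣzᵢKᵢ − 1 = 0.0441 and g(1) = 1 − Σzᵢ/Kᵢ = -0.1449, so a root lies in (0, 1).
Iterate (Newton) starting at ψ = 0.5:
  ψ = 0.5000: g = -0.03191, g' = -0.1689 → ψ = 0.3111
  ψ = 0.3111: g = -0.00173, g' = -0.1525 → ψ = 0.2998
  ψ = 0.2998: g = -0.00000, g' = -0.1519 → ψ = 0.2997
Converged at ψ = 0.2997.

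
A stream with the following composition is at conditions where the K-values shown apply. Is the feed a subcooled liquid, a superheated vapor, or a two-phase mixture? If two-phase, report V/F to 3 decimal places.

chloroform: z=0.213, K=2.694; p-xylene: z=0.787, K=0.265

subcooled liquid

ΣzᵢKᵢ = 0.782; Σzᵢ/Kᵢ = 3.049.
Since ΣzᵢKᵢ < 1 the mixture is below its bubble point — single liquid phase.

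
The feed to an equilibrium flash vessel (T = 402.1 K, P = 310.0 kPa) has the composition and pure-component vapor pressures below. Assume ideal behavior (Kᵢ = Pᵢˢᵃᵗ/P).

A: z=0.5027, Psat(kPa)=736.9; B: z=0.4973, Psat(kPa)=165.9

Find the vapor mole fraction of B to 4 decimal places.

y_B = 0.4001

Raoult's law: Kᵢ = Pᵢˢᵃᵗ/P = Pᵢˢᵃᵗ/310.0.
  K_A = 736.9/310.0 = 2.377097, K_B = 165.9/310.0 = 0.535161
Rachford–Rice: g(ψ) = Σ zᵢ(Kᵢ−1)/(1+ψ(Kᵢ−1)) = 0.
Check two-phase: ΣzᵢKᵢ = 1.4611 > 1 and Σzᵢ/Kᵢ = 1.1407 > 1, so g(0) = 0.4611 > 0 and g(1) = -0.1407 < 0.
Newton iteration, ψ⁰ = 0.5:
  ψ = 0.5000: g = 0.10882, g' = -0.5167 → ψ = 0.7106
  ψ = 0.7106: g = 0.00471, g' = -0.4831 → ψ = 0.7203
Converged at ψ = 0.7203.
Compositions from xᵢ = zᵢ/(1+ψ(Kᵢ−1)), yᵢ = Kᵢxᵢ:
  A: x = 0.2524, y = 0.5999
  B: x = 0.7476, y = 0.4001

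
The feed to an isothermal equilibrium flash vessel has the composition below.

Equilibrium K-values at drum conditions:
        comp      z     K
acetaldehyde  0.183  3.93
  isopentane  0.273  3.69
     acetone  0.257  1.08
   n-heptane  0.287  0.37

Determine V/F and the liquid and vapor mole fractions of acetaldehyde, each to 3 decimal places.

V/F = 0.858, x_acetaldehyde = 0.052, y_acetaldehyde = 0.205

Material balance + equilibrium reduce to Σ zᵢ(Kᵢ−1)/(1+V/F(Kᵢ−1)) = 0.
Check two-phase: ΣzᵢKᵢ = 2.110 > 1 and Σzᵢ/Kᵢ = 1.134 > 1, so g(0) = 1.110 > 0 and g(1) = -0.134 < 0.
Newton iteration, V/F⁰ = 0.5:
  V/F = 0.500: g = 0.2865, g' = -0.862 → V/F = 0.832
  V/F = 0.832: g = 0.0218, g' = -0.826 → V/F = 0.859
  V/F = 0.859: g = -0.0003, g' = -0.849 → V/F = 0.858
Converged at V/F = 0.858.
Compositions from xᵢ = zᵢ/(1+V/F(Kᵢ−1)), yᵢ = Kᵢxᵢ:
  acetaldehyde: x = 0.052, y = 0.205
  isopentane: x = 0.083, y = 0.304
  acetone: x = 0.240, y = 0.260
  n-heptane: x = 0.625, y = 0.231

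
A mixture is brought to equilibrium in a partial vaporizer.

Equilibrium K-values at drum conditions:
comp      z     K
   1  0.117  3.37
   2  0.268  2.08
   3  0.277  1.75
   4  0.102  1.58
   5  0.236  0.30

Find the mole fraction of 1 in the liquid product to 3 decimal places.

x_1 = 0.039

Material balance + equilibrium reduce to Σ zᵢ(Kᵢ−1)/(1+V/F(Kᵢ−1)) = 0.
g(0) = ΣzᵢKᵢ − 1 = 0.668 and g(1) = 1 − Σzᵢ/Kᵢ = -0.173, so a root lies in (0, 1).
Iterate (Newton) starting at V/F = 0.52:
  V/F = 0.520: g = 0.2447, g' = -0.647 → V/F = 0.898
  V/F = 0.898: g = -0.0465, g' = -1.058 → V/F = 0.854
  V/F = 0.854: g = -0.0026, g' = -0.945 → V/F = 0.852
Converged at V/F = 0.852.
Compositions from xᵢ = zᵢ/(1+V/F(Kᵢ−1)), yᵢ = Kᵢxᵢ:
  1: x = 0.039, y = 0.131
  2: x = 0.140, y = 0.290
  3: x = 0.169, y = 0.296
  4: x = 0.068, y = 0.108
  5: x = 0.584, y = 0.175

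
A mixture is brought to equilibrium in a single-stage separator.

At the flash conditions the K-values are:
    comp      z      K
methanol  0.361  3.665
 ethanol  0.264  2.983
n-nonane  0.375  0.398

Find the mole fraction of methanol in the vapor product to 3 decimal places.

y_methanol = 0.396

Material balance + equilibrium reduce to Σ zᵢ(Kᵢ−1)/(1+V/F(Kᵢ−1)) = 0.
Feasibility: ΣzᵢKᵢ = 2.260, Σzᵢ/Kᵢ = 1.129 — both > 1, two phases present.
Iterate (Newton) starting at V/F = 0.36:
  V/F = 0.360: g = 0.5082, g' = -1.243 → V/F = 0.769
  V/F = 0.769: g = 0.1025, g' = -0.910 → V/F = 0.882
  V/F = 0.882: g = -0.0034, g' = -0.983 → V/F = 0.878
Converged at V/F = 0.878.
Compositions from xᵢ = zᵢ/(1+V/F(Kᵢ−1)), yᵢ = Kᵢxᵢ:
  methanol: x = 0.108, y = 0.396
  ethanol: x = 0.096, y = 0.287
  n-nonane: x = 0.796, y = 0.317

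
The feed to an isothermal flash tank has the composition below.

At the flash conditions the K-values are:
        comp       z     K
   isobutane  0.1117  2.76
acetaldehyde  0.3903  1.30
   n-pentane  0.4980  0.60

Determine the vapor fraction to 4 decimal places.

Material balance + equilibrium reduce to Σ zᵢ(Kᵢ−1)/(1+ψ(Kᵢ−1)) = 0.
Feasibility: ΣzᵢKᵢ = 1.1145, Σzᵢ/Kᵢ = 1.1707 — both > 1, two phases present.
Iterate (Newton) starting at ψ = 0.55:
  ψ = 0.5500: g = -0.05498, g' = -0.2462 → ψ = 0.3267
  ψ = 0.3267: g = 0.00233, g' = -0.2741 → ψ = 0.3351
  ψ = 0.3351: g = 0.00001, g' = -0.2721 → ψ = 0.3352
Converged at ψ = 0.3352.

ψ = 0.3352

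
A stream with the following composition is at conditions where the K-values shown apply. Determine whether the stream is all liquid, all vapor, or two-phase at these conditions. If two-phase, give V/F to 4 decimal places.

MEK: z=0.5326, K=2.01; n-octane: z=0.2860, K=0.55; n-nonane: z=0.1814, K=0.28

two-phase, V/F = 0.4774

ΣzᵢKᵢ = 1.2786; Σzᵢ/Kᵢ = 1.4328.
Both exceed 1, so a two-phase solution exists.
Material balance + equilibrium reduce to Σ zᵢ(Kᵢ−1)/(1+ψ(Kᵢ−1)) = 0.
Iterate (Newton) starting at ψ = 0.5:
  ψ = 0.5000: g = -0.01271, g' = -0.5659 → ψ = 0.4775
  ψ = 0.4775: g = -0.00007, g' = -0.5596 → ψ = 0.4774
Converged at ψ = 0.4774.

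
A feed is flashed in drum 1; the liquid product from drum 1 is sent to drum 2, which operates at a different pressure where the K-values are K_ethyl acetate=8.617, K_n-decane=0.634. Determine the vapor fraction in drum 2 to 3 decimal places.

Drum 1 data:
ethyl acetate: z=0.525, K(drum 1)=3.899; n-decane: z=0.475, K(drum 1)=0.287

Drum 1:
Rachford–Rice: g(ψ₁) = Σ zᵢ(Kᵢ−1)/(1+ψ₁(Kᵢ−1)) = 0.
g(0) = ΣzᵢKᵢ − 1 = 1.183 and g(1) = 1 − Σzᵢ/Kᵢ = -0.790, so a root lies in (0, 1).
Binary case is linear: z₁(K₁−1)(1+ψ₁(K₂−1)) + z₂(K₂−1)(1+ψ₁(K₁−1)) = 0
⇒ ψ₁ = [z₁(K₁−1)+z₂(K₂−1)] / [−(K₁−1)(K₂−1)] = 1.1833/2.0670 = 0.572
Drum-1 compositions:
  ethyl acetate: x = 0.197, y = 0.770
  n-decane: x = 0.803, y = 0.230
Drum-2 feed = drum-1 liquid: z₂ = (0.1974, 0.8026).
Drum 2:
Let ψ₂ = V/F and solve Σ zᵢ(Kᵢ−1)/(1+ψ₂(Kᵢ−1)) = 0.
g(0) = ΣzᵢKᵢ − 1 = 1.210 and g(1) = 1 − Σzᵢ/Kᵢ = -0.289, so a root lies in (0, 1).
Newton iteration, ψ₂⁰ = 0.5:
  ψ₂ = 0.500: g = -0.0469, g' = -0.656 → ψ₂ = 0.429
  ψ₂ = 0.429: g = 0.0042, g' = -0.781 → ψ₂ = 0.434
Converged at ψ₂ = 0.434.
  ethyl acetate: x = 0.046, y = 0.395
  n-decane: x = 0.954, y = 0.605

V/F (drum 2) = 0.434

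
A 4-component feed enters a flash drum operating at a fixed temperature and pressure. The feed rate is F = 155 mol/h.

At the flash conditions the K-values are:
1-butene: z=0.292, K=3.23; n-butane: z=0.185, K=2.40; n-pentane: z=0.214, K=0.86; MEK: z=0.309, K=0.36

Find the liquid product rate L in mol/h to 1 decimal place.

Let ψ = V/F and solve Σ zᵢ(Kᵢ−1)/(1+ψ(Kᵢ−1)) = 0.
Feasibility: ΣzᵢKᵢ = 1.682, Σzᵢ/Kᵢ = 1.275 — both > 1, two phases present.
Newton–Raphson from ψ = 0.5:
  ψ = 0.500: g = 0.1372, g' = -0.729 → ψ = 0.688
  ψ = 0.688: g = 0.0022, g' = -0.729 → ψ = 0.691
Converged at ψ = 0.691.
Then V = ψ·F = 0.6913·155 = 107.1 mol/h and L = F − V = 47.9 mol/h.

L = 47.9 mol/h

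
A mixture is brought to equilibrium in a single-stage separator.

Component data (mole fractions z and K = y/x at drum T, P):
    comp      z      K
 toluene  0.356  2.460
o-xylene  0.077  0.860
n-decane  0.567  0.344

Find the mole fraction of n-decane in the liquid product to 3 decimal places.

Material balance + equilibrium reduce to Σ zᵢ(Kᵢ−1)/(1+β(Kᵢ−1)) = 0.
g(0) = ΣzᵢKᵢ − 1 = 0.137 and g(1) = 1 − Σzᵢ/Kᵢ = -0.883, so a root lies in (0, 1).
Newton–Raphson from β = 0.58:
  β = 0.580: g = -0.3307, g' = -0.860 → β = 0.195
  β = 0.195: g = -0.0334, g' = -0.782 → β = 0.153
Converged at β = 0.153.
Compositions from xᵢ = zᵢ/(1+β(Kᵢ−1)), yᵢ = Kᵢxᵢ:
  toluene: x = 0.291, y = 0.715
  o-xylene: x = 0.079, y = 0.068
  n-decane: x = 0.630, y = 0.217

x_n-decane = 0.630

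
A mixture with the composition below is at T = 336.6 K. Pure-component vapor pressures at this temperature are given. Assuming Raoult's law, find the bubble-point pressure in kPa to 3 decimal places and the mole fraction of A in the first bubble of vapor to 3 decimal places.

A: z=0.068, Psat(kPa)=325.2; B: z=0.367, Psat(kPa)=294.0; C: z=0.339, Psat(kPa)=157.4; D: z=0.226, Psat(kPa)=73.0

At the bubble point ψ → 0, so ΣzᵢKᵢ = 1 with Kᵢ = Pᵢˢᵃᵗ/P ⇒ P = ΣzᵢPᵢˢᵃᵗ.
P = 0.068·325.2 + 0.367·294.0 + 0.339·157.4 + 0.226·73.0 = 199.868 kPa
yᵢ = zᵢPᵢˢᵃᵗ/P ⇒ y_A = 0.068·325.2/199.868 = 0.111

Pbub = 199.868 kPa, y_A = 0.111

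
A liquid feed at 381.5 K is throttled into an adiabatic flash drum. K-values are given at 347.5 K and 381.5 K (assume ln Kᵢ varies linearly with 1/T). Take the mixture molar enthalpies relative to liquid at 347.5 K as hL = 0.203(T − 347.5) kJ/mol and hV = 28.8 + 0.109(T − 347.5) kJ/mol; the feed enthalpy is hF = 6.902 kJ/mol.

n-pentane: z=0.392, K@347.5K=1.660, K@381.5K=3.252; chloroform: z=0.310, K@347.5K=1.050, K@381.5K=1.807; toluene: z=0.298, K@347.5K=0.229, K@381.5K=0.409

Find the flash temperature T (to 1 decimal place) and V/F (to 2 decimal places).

T = 349.6 K, V/F = 0.23

Adiabatic flash: solve Rachford–Rice at each trial T, then check hF = ψ·hV(T) + (1−ψ)·hL(T).
  T = 347.5 K: K = (1.660, 1.050, 0.229), RR gives ψ = 0.125, H_out = 3.611 kJ/mol
  T = 381.5 K: K = (3.252, 1.807, 0.409), RR gives ψ = 0.976, H_out = 31.886 kJ/mol
  T = 364.5 K: K = (2.360, 1.395, 0.310), RR gives ψ = 0.661, H_out = 21.432 kJ/mol
  T = 356.0 K: K = (1.988, 1.214, 0.267), RR gives ψ = 0.455, H_out = 14.480 kJ/mol
  T = 351.8 K: K = (1.820, 1.131, 0.248), RR gives ψ = 0.317, H_out = 9.874 kJ/mol
  T = 349.6 K: K = (1.737, 1.089, 0.238), RR gives ψ = 0.227, H_out = 6.923 kJ/mol
Linear interpolation between T = 347.5 (H_out = 3.611) and T = 349.6 (H_out = 6.923) on hF = 6.902 gives T ≈ 349.6 K, at which ψ = 0.23.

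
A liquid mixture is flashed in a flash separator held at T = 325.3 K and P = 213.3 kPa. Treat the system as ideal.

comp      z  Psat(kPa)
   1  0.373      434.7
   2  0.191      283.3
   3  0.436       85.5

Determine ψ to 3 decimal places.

ψ = 0.370

Raoult's law: Kᵢ = Pᵢˢᵃᵗ/P = Pᵢˢᵃᵗ/213.3.
  K_1 = 434.7/213.3 = 2.03797, K_2 = 283.3/213.3 = 1.32818, K_3 = 85.5/213.3 = 0.40084
Rachford–Rice: g(ψ) = Σ zᵢ(Kᵢ−1)/(1+ψ(Kᵢ−1)) = 0.
g(0) = ΣzᵢKᵢ − 1 = 0.189 and g(1) = 1 − Σzᵢ/Kᵢ = -0.415, so a root lies in (0, 1).
Iterate (Newton) starting at ψ = 0.5:
  ψ = 0.500: g = -0.0642, g' = -0.508 → ψ = 0.374
  ψ = 0.374: g = -0.0018, g' = -0.485 → ψ = 0.370
Converged at ψ = 0.370.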